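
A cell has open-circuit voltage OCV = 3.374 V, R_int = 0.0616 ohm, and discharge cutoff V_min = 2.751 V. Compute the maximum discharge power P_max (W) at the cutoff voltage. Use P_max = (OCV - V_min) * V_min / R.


dV = OCV - V_min = 0.623 V (so I_max = dV / R)
P_max = dV * V_min / R = 0.623 * 2.751 / 0.0616 = 27.82 W

27.82 W


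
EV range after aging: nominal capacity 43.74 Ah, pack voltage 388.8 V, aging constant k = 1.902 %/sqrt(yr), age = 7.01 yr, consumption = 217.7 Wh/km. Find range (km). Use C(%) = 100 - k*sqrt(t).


Step 1: capacity retention = 100 - 1.902 * sqrt(7.01) = 100 - 1.902 * 2.6476 = 94.964%
Step 2: C_now = 43.74 * 94.964/100 = 41.537 Ah
Step 3: E_pack = V * C_now = 388.8 * 41.537 = 16150 Wh
Step 4: range = E_pack / consumption = 16150 / 217.7 = 74.18 km

74.18 km


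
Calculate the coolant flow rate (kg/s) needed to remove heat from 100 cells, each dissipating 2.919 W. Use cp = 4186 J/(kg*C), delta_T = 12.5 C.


Q_total = 100 * 2.919 = 291.9 W
m_dot = Q_total / (cp * dT) = 291.9 / (4186 * 12.5) = 0.005579 kg/s

0.005579 kg/s


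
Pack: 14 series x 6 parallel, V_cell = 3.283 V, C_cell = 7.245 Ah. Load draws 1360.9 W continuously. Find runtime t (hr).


Step 1: E_pack = Ns * V_cell * Np * C_cell = 14 * 3.283 * 6 * 7.245 = 1998 Wh
Step 2: t = E_pack / P = 1998 / 1360.9 = 1.468 hr

1.468 hr


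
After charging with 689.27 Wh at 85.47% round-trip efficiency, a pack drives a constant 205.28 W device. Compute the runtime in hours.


Step 1: E_discharge = eta/100 * E_charge = 85.47/100 * 689.27 = 589.12 Wh
Step 2: t = E_discharge / P = 589.12 / 205.28 = 2.870 hr

2.870 hr


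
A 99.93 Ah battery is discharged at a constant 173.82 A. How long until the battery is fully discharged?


t = capacity / current = 99.93 / 173.82 = 0.5749 hr

0.5749 hr


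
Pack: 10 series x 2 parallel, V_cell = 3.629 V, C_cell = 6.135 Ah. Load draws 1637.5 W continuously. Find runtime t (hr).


Step 1: E_pack = Ns * V_cell * Np * C_cell = 10 * 3.629 * 2 * 6.135 = 445.28 Wh
Step 2: t = E_pack / P = 445.28 / 1637.5 = 0.2719 hr

0.2719 hr


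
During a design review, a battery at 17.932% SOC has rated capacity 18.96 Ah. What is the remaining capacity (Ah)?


remaining = SOC / 100 * total = 17.932 / 100 * 18.96 = 3.400 Ah

3.400 Ah


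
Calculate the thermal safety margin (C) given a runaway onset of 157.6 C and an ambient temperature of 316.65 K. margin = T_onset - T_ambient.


Convert: T_ambient = 316.65 K = 43.5 C
margin = 157.6 - 43.5 = 114.1 C

114.1 C


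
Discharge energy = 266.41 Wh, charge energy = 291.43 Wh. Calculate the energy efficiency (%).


eta_e = E_dis / E_chg * 100 = 266.41 / 291.43 * 100 = 91.41%

91.41%


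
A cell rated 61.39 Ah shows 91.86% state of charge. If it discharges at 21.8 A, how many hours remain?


Step 1: remaining = SOC/100 * C_total = 91.86/100 * 61.39 = 56.393 Ah
Step 2: t = remaining / I = 56.393 / 21.8 = 2.587 hr

2.587 hr


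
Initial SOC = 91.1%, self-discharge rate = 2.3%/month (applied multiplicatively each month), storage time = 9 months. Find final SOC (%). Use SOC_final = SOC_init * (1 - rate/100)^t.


Monthly retention factor = 1 - 2.3/100 = 0.977
Over 9 months: factor^9 = 0.81106
SOC_final = 91.1 * 0.81106 = 73.89%

73.89%


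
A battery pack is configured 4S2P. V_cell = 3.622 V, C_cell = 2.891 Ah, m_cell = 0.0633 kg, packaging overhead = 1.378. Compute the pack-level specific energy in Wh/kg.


Step 1: V_pack = 4 * 3.622 = 14.488 V
Step 2: C_pack = 2 * 2.891 = 5.782 Ah
Step 3: E_pack = V_pack * C_pack = 14.488 * 5.782 = 83.77 Wh
Step 4: m_pack = 4 * 2 * 0.0633 * 1.378 = 0.69782 kg
Step 5: ED = E_pack / m_pack = 83.77 / 0.69782 = 120.0 Wh/kg

120.0 Wh/kg


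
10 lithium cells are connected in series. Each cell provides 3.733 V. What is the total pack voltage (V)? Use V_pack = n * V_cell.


V_pack = n * V_cell = 10 * 3.733 = 37.33 V

37.33 V


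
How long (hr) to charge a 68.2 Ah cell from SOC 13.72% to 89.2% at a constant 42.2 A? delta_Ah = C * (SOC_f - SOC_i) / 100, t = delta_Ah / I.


delta_Ah = 68.2 * (89.2 - 13.72) / 100 = 51.477 Ah
t = delta_Ah / I = 51.477 / 42.2 = 1.220 hr

1.220 hr


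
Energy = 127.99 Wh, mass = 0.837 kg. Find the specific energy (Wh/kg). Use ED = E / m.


Specific energy = 127.99 Wh / 0.837 kg = 152.9 Wh/kg

152.9 Wh/kg


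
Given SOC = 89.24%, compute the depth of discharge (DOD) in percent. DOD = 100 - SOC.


DOD = 100 - SOC = 100 - 89.24 = 10.76%

10.76%


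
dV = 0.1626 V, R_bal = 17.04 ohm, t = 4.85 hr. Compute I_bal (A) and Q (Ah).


I_bal = dV / R = 0.1626 / 17.04 = 0.0095423 A
Q = I_bal * t = 0.0095423 * 4.85 = 0.04628 Ah

I=0.0095423 A, Q=0.04628 Ah


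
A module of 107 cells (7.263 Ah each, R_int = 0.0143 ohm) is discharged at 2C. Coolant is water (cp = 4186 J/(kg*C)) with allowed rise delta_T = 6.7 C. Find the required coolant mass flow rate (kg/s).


Step 1: I = 2 * 7.263 = 14.526 A
Step 2: Q_cell = I^2 * R = 14.526^2 * 0.0143 = 3.0174 W
Step 3: Q_total = 107 * 3.0174 = 322.86 W
Step 4: m_dot = Q_total / (cp * dT) = 322.86 / (4186 * 6.7) = 0.01151 kg/s

0.01151 kg/s


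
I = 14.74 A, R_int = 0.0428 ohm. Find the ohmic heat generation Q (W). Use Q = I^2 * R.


Q = I^2 * R = 14.74^2 * 0.0428 = 9.299 W

9.299 W


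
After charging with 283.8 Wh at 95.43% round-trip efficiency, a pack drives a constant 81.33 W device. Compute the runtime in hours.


Step 1: E_discharge = eta/100 * E_charge = 95.43/100 * 283.8 = 270.83 Wh
Step 2: t = E_discharge / P = 270.83 / 81.33 = 3.330 hr

3.330 hr


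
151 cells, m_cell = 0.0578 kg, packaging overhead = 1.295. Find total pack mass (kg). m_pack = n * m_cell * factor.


Cell mass sum = 151 * 0.0578 = 8.7278 kg
With overhead 1.295: m_pack = 8.7278 * 1.295 = 11.30 kg

11.30 kg


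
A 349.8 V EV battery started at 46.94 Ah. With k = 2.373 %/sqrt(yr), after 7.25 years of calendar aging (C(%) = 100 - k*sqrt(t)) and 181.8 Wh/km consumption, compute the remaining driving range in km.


Step 1: capacity retention = 100 - 2.373 * sqrt(7.25) = 100 - 2.373 * 2.6926 = 93.61%
Step 2: C_now = 46.94 * 93.61/100 = 43.941 Ah
Step 3: E_pack = V * C_now = 349.8 * 43.941 = 15371 Wh
Step 4: range = E_pack / consumption = 15371 / 181.8 = 84.55 km

84.55 km


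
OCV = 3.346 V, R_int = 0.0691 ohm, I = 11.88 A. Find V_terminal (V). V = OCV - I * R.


V = OCV - I*R = 3.346 - 11.88 * 0.0691 = 2.525 V

2.525 V


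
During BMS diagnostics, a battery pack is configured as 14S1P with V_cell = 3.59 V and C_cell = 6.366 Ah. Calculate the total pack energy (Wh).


E = Ns * Vcell * Np * Ccell = 14 * 3.59 * 1 * 6.366 = 320.0 Wh

320.0 Wh


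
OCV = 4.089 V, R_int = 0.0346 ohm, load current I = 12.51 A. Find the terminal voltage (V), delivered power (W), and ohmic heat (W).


Step 1: V_terminal = OCV - I*R = 4.089 - 12.51 * 0.0346 = 3.6562 V
Step 2: P_out = V_terminal * I = 3.6562 * 12.51 = 45.74 W
Step 3: Q = I^2 * R = 12.51^2 * 0.0346 = 5.415 W

V=3.6562 V, P=45.74 W, Q=5.415 W


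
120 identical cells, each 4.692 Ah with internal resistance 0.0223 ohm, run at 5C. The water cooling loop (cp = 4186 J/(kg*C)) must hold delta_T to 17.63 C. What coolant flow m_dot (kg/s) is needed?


Step 1: I = 5 * 4.692 = 23.46 A
Step 2: Q_cell = I^2 * R = 23.46^2 * 0.0223 = 12.273 W
Step 3: Q_total = 120 * 12.273 = 1472.8 W
Step 4: m_dot = Q_total / (cp * dT) = 1472.8 / (4186 * 17.63) = 0.01996 kg/s

0.01996 kg/s


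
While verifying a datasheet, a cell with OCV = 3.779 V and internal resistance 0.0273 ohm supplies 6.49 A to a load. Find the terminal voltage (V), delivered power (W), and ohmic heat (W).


Step 1: V_terminal = OCV - I*R = 3.779 - 6.49 * 0.0273 = 3.6018 V
Step 2: P_out = V_terminal * I = 3.6018 * 6.49 = 23.38 W
Step 3: Q = I^2 * R = 6.49^2 * 0.0273 = 1.150 W

V=3.6018 V, P=23.38 W, Q=1.150 W


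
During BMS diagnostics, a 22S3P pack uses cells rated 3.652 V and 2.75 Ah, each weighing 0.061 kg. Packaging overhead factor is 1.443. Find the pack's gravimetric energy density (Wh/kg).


Step 1: V_pack = 22 * 3.652 = 80.344 V
Step 2: C_pack = 3 * 2.75 = 8.25 Ah
Step 3: E_pack = V_pack * C_pack = 80.344 * 8.25 = 662.84 Wh
Step 4: m_pack = 22 * 3 * 0.061 * 1.443 = 5.8095 kg
Step 5: ED = E_pack / m_pack = 662.84 / 5.8095 = 114.1 Wh/kg

114.1 Wh/kg


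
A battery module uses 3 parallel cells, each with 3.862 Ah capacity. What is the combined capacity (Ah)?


Parallel capacities add: 3 * 3.862 Ah = 11.586 Ah

11.586 Ah


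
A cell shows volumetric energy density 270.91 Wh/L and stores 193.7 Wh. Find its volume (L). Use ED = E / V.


V = E / ED = 193.7 / 270.91 = 0.7150 L

0.7150 L


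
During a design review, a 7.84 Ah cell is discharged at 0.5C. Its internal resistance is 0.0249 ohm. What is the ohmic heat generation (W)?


Step 1: I = C_rate * capacity = 0.5 * 7.84 = 3.92 A
Step 2: Q = I^2 * R = 3.92^2 * 0.0249 = 15.366 * 0.0249 = 0.3826 W

0.3826 W


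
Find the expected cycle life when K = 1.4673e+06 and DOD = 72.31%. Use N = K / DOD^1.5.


DOD^1.5 = 614.89
N = K / DOD^1.5 = 1.4673e+06 / 614.89 = 2386

2386 cycles


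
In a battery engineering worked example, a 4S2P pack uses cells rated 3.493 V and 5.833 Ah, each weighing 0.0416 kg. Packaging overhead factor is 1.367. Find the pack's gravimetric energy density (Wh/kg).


Step 1: V_pack = 4 * 3.493 = 13.972 V
Step 2: C_pack = 2 * 5.833 = 11.666 Ah
Step 3: E_pack = V_pack * C_pack = 13.972 * 11.666 = 163 Wh
Step 4: m_pack = 4 * 2 * 0.0416 * 1.367 = 0.45494 kg
Step 5: ED = E_pack / m_pack = 163 / 0.45494 = 358.3 Wh/kg

358.3 Wh/kg


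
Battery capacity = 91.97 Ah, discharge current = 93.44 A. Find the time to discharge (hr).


Runtime = 91.97 Ah / 93.44 A = 0.9843 hr

0.9843 hr


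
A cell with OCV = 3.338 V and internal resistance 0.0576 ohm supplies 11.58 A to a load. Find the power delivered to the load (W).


Step 1: V_terminal = OCV - I*R = 3.338 - 11.58 * 0.0576 = 2.671 V
Step 2: P_out = V_terminal * I = 2.671 * 11.58 = 30.93 W

30.93 W


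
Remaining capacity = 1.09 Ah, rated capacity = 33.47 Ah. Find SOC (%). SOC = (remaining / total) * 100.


SOC% = 1.09 / 33.47 * 100 = 3.257%

3.257%


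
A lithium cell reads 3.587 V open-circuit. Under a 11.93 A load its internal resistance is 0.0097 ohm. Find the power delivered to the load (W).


Step 1: V_terminal = OCV - I*R = 3.587 - 11.93 * 0.0097 = 3.4713 V
Step 2: P_out = V_terminal * I = 3.4713 * 11.93 = 41.41 W

41.41 W


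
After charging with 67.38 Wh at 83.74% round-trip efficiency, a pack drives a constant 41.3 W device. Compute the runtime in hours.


Step 1: E_discharge = eta/100 * E_charge = 83.74/100 * 67.38 = 56.424 Wh
Step 2: t = E_discharge / P = 56.424 / 41.3 = 1.366 hr

1.366 hr


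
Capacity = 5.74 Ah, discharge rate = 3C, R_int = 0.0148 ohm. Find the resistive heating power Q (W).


Step 1: I = C_rate * capacity = 3 * 5.74 = 17.22 A
Step 2: Q = I^2 * R = 17.22^2 * 0.0148 = 296.53 * 0.0148 = 4.389 W

4.389 W


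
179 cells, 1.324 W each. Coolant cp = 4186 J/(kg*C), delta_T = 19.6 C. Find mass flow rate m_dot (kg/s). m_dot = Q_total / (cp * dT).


Q_total = 179 * 1.324 = 237 W
m_dot = Q_total / (cp * dT) = 237 / (4186 * 19.6) = 0.002889 kg/s

0.002889 kg/s


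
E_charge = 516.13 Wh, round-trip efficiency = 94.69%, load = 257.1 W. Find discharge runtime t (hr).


Step 1: E_discharge = eta/100 * E_charge = 94.69/100 * 516.13 = 488.72 Wh
Step 2: t = E_discharge / P = 488.72 / 257.1 = 1.901 hr

1.901 hr


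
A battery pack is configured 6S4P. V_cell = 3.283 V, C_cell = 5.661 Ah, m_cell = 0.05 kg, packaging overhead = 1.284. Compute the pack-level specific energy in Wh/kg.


Step 1: V_pack = 6 * 3.283 = 19.698 V
Step 2: C_pack = 4 * 5.661 = 22.644 Ah
Step 3: E_pack = V_pack * C_pack = 19.698 * 22.644 = 446.04 Wh
Step 4: m_pack = 6 * 4 * 0.05 * 1.284 = 1.5408 kg
Step 5: ED = E_pack / m_pack = 446.04 / 1.5408 = 289.5 Wh/kg

289.5 Wh/kg


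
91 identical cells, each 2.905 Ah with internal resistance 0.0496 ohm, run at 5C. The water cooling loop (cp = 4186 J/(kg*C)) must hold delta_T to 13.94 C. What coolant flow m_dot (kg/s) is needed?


Step 1: I = 5 * 2.905 = 14.525 A
Step 2: Q_cell = I^2 * R = 14.525^2 * 0.0496 = 10.464 W
Step 3: Q_total = 91 * 10.464 = 952.22 W
Step 4: m_dot = Q_total / (cp * dT) = 952.22 / (4186 * 13.94) = 0.01632 kg/s

0.01632 kg/s


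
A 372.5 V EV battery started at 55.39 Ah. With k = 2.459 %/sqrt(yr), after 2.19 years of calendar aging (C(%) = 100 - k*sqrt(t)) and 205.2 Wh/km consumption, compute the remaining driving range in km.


Step 1: capacity retention = 100 - 2.459 * sqrt(2.19) = 100 - 2.459 * 1.4799 = 96.361%
Step 2: C_now = 55.39 * 96.361/100 = 53.374 Ah
Step 3: E_pack = V * C_now = 372.5 * 53.374 = 19882 Wh
Step 4: range = E_pack / consumption = 19882 / 205.2 = 96.89 km

96.89 km


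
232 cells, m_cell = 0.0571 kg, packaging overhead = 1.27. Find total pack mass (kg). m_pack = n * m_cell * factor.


Cell mass sum = 232 * 0.0571 = 13.247 kg
With overhead 1.27: m_pack = 13.247 * 1.27 = 16.82 kg

16.82 kg


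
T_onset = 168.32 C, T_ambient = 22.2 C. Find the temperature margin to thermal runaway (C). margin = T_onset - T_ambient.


Safety margin = 168.32 C - 22.2 C = 146.12 C

146.12 C


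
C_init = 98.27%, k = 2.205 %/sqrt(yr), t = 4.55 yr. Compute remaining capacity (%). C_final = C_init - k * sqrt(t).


sqrt(t) = sqrt(4.55) = 2.1331
C_final = 98.27 - 2.205 * 2.1331 = 93.57%

93.57%


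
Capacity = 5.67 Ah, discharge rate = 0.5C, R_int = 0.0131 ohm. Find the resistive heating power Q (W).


Step 1: I = C_rate * capacity = 0.5 * 5.67 = 2.835 A
Step 2: Q = I^2 * R = 2.835^2 * 0.0131 = 8.0372 * 0.0131 = 0.1053 W

0.1053 W


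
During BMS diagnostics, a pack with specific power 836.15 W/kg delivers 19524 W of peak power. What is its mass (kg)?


m = P / SP = 19524 / 836.15 = 23.35 kg

23.35 kg


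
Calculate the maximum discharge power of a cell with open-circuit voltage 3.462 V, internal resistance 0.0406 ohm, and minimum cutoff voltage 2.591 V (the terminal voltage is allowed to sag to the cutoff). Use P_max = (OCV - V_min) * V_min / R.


P_max = (OCV - V_min) * V_min / R = (3.462 - 2.591) * 2.591 / 0.0406 = 0.871 * 2.591 / 0.0406 = 55.59 W

55.59 W


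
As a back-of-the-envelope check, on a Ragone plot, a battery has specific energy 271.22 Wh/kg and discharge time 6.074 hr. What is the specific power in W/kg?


Specific power = 271.22 Wh/kg / 6.074 hr = 44.65 W/kg

44.65 W/kg


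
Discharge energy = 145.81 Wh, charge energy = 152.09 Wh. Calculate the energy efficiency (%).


eta_e = E_dis / E_chg * 100 = 145.81 / 152.09 * 100 = 95.87%

95.87%


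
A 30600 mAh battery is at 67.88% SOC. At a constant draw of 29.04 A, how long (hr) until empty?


Convert: C_total = 30600 mAh = 30.6 Ah
Step 1: remaining = SOC/100 * C_total = 67.88/100 * 30.6 = 20.771 Ah
Step 2: t = remaining / I = 20.771 / 29.04 = 0.7153 hr

0.7153 hr


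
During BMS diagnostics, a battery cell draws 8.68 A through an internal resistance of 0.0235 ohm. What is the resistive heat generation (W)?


I^2 = 75.342
Q = 75.342 * 0.0235 = 1.771 W

1.771 W


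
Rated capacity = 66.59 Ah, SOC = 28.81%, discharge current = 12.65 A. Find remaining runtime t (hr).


Step 1: remaining = SOC/100 * C_total = 28.81/100 * 66.59 = 19.185 Ah
Step 2: t = remaining / I = 19.185 / 12.65 = 1.517 hr

1.517 hr


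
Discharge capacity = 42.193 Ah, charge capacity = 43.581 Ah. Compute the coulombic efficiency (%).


eta_c = Q_dis / Q_chg * 100 = 42.193 / 43.581 * 100 = 96.82%

96.82%


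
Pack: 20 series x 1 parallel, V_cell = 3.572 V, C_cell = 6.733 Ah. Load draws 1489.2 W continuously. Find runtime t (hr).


Step 1: E_pack = Ns * V_cell * Np * C_cell = 20 * 3.572 * 1 * 6.733 = 481.01 Wh
Step 2: t = E_pack / P = 481.01 / 1489.2 = 0.3230 hr

0.3230 hr


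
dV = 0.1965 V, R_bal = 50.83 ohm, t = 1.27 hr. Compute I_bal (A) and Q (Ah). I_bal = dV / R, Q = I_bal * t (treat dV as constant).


I_bal = dV / R = 0.1965 / 50.83 = 0.0038658 A
Q = I_bal * t = 0.0038658 * 1.27 = 0.004910 Ah

I=0.0038658 A, Q=0.004910 Ah


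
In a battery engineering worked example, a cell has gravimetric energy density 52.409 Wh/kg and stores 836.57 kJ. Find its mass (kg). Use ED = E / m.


Convert: E = 836.57 kJ = 232.38 Wh
m = E / ED = 232.38 / 52.409 = 4.434 kg

4.434 kg


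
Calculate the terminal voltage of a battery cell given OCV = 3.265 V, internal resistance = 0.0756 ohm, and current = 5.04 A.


V = OCV - I*R = 3.265 - 5.04 * 0.0756 = 2.884 V

2.884 V


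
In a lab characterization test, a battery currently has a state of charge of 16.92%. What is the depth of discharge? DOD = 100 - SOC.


DOD = 100 - SOC = 100 - 16.92 = 83.08%

83.08%


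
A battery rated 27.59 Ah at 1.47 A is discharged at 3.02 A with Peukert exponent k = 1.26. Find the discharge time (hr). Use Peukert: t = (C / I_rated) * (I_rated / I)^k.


Step 1: t_rated = C / I_rated = 27.59 / 1.47 = 18.769 hr
Step 2: ratio = 1.47 / 3.02 = 0.48675
Step 3: ratio^k = 0.48675^1.26 = 0.40365
Step 4: t = t_rated * ratio^k = 18.769 * 0.40365 = 7.576 hr

7.576 hr


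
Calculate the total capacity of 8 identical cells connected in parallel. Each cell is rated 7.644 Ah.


C_total = 8 * 7.644 = 61.152 Ah

61.152 Ah


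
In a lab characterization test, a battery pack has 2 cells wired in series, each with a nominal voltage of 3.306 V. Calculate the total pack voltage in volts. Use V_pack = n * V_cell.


Series voltages add: 2 * 3.306 V = 6.612 V

6.612 V


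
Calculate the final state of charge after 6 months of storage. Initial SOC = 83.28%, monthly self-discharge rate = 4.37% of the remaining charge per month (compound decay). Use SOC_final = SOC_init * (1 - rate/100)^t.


decay = (1 - 4.37/100)^6 = 0.76483
SOC_final = 83.28 * 0.76483 = 63.70%

63.70%


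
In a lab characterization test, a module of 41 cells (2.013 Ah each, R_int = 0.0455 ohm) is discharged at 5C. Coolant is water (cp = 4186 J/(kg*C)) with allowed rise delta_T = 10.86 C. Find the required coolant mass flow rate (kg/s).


Step 1: I = 5 * 2.013 = 10.065 A
Step 2: Q_cell = I^2 * R = 10.065^2 * 0.0455 = 4.6093 W
Step 3: Q_total = 41 * 4.6093 = 188.98 W
Step 4: m_dot = Q_total / (cp * dT) = 188.98 / (4186 * 10.86) = 0.004157 kg/s

0.004157 kg/s


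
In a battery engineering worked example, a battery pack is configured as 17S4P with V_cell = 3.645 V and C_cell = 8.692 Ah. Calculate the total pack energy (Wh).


E = Ns * Vcell * Np * Ccell = 17 * 3.645 * 4 * 8.692 = 2154 Wh

2154 Wh


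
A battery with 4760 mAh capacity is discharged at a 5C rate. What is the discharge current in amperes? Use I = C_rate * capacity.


Convert: capacity = 4760 mAh = 4.76 Ah
I = C_rate * capacity = 5 * 4.76 = 23.8 A

23.8 A


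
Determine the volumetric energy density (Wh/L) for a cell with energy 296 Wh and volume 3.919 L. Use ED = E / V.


Volumetric ED = 296 Wh / 3.919 L = 75.53 Wh/L

75.53 Wh/L


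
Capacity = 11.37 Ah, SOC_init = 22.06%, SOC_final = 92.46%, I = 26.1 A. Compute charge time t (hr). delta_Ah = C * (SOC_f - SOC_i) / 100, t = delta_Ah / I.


Step 1: dSOC = 92.46% - 22.06% = 70.4%
Step 2: delta_Ah = 11.37 * 70.4 / 100 = 8.0045 Ah
Step 3: t = 8.0045 / 26.1 = 0.3067 hr

0.3067 hr


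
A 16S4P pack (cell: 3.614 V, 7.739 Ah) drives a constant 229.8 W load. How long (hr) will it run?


Step 1: E_pack = Ns * V_cell * Np * C_cell = 16 * 3.614 * 4 * 7.739 = 1790 Wh
Step 2: t = E_pack / P = 1790 / 229.8 = 7.789 hr

7.789 hr


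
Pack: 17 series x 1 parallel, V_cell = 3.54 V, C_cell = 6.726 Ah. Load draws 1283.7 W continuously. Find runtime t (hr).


Step 1: E_pack = Ns * V_cell * Np * C_cell = 17 * 3.54 * 1 * 6.726 = 404.77 Wh
Step 2: t = E_pack / P = 404.77 / 1283.7 = 0.3153 hr

0.3153 hr


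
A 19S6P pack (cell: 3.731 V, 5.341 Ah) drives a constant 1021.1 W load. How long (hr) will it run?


Step 1: E_pack = Ns * V_cell * Np * C_cell = 19 * 3.731 * 6 * 5.341 = 2271.7 Wh
Step 2: t = E_pack / P = 2271.7 / 1021.1 = 2.225 hr

2.225 hr


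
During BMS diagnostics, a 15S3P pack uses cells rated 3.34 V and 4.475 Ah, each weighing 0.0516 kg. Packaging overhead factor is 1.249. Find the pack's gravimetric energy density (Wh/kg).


Step 1: V_pack = 15 * 3.34 = 50.1 V
Step 2: C_pack = 3 * 4.475 = 13.425 Ah
Step 3: E_pack = V_pack * C_pack = 50.1 * 13.425 = 672.59 Wh
Step 4: m_pack = 15 * 3 * 0.0516 * 1.249 = 2.9002 kg
Step 5: ED = E_pack / m_pack = 672.59 / 2.9002 = 231.9 Wh/kg

231.9 Wh/kg


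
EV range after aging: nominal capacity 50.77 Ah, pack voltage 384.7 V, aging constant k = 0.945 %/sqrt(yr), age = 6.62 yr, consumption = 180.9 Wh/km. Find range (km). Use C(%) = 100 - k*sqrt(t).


Step 1: capacity retention = 100 - 0.945 * sqrt(6.62) = 100 - 0.945 * 2.5729 = 97.569%
Step 2: C_now = 50.77 * 97.569/100 = 49.536 Ah
Step 3: E_pack = V * C_now = 384.7 * 49.536 = 19056 Wh
Step 4: range = E_pack / consumption = 19056 / 180.9 = 105.3 km

105.3 km


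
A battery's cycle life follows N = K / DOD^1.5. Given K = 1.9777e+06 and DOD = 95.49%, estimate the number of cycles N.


DOD^1.5 = 933.12
N = K / DOD^1.5 = 1.9777e+06 / 933.12 = 2119

2119 cycles


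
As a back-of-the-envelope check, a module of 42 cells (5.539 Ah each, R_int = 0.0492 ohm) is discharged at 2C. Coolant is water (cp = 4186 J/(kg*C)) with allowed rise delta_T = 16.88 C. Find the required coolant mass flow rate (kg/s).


Step 1: I = 2 * 5.539 = 11.078 A
Step 2: Q_cell = I^2 * R = 11.078^2 * 0.0492 = 6.0379 W
Step 3: Q_total = 42 * 6.0379 = 253.59 W
Step 4: m_dot = Q_total / (cp * dT) = 253.59 / (4186 * 16.88) = 0.003589 kg/s

0.003589 kg/s


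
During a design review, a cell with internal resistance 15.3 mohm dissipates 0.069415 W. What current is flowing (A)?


Convert: R = 15.3 mohm = 0.0153 ohm
I = sqrt(Q / R) = sqrt(0.069415 / 0.0153) = sqrt(4.5369) = 2.130 A

2.130 A


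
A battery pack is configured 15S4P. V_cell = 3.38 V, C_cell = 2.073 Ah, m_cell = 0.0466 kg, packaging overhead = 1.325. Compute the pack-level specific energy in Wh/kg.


Step 1: V_pack = 15 * 3.38 = 50.7 V
Step 2: C_pack = 4 * 2.073 = 8.292 Ah
Step 3: E_pack = V_pack * C_pack = 50.7 * 8.292 = 420.4 Wh
Step 4: m_pack = 15 * 4 * 0.0466 * 1.325 = 3.7047 kg
Step 5: ED = E_pack / m_pack = 420.4 / 3.7047 = 113.5 Wh/kg

113.5 Wh/kg


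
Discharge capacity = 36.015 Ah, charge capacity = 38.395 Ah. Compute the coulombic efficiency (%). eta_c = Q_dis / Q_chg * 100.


Coulombic efficiency = 36.015/38.395 * 100% = 93.80%

93.80%


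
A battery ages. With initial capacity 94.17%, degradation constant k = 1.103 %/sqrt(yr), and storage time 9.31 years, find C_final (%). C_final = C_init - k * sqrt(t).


Step 1: sqrt(9.31 yr) = 3.0512
Step 2: drop = 1.103 * 3.0512 = 3.3655
Step 3: C_final = 94.17 - 3.3655 = 90.80%

90.80%


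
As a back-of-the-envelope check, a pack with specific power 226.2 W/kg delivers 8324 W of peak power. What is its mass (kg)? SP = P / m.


m = P / SP = 8324 / 226.2 = 36.80 kg

36.80 kg


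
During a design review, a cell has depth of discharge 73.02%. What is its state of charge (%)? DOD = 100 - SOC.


SOC = 100 - DOD = 100 - 73.02 = 26.98%

26.98%


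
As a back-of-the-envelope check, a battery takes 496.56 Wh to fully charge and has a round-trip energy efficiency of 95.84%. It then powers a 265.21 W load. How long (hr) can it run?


Step 1: E_discharge = eta/100 * E_charge = 95.84/100 * 496.56 = 475.9 Wh
Step 2: t = E_discharge / P = 475.9 / 265.21 = 1.794 hr

1.794 hr


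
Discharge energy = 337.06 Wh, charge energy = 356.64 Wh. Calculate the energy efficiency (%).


Round-trip efficiency = 337.06/356.64 * 100% = 94.51%

94.51%


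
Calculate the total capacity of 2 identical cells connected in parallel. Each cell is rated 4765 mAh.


Convert: C_cell = 4765 mAh = 4.765 Ah
C_total = 2 * 4.765 = 9.53 Ah

9.53 Ah


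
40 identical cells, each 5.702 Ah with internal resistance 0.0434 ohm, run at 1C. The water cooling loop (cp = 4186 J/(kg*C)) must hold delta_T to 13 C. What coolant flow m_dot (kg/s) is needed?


Step 1: I = 1 * 5.702 = 5.702 A
Step 2: Q_cell = I^2 * R = 5.702^2 * 0.0434 = 1.4111 W
Step 3: Q_total = 40 * 1.4111 = 56.444 W
Step 4: m_dot = Q_total / (cp * dT) = 56.444 / (4186 * 13) = 0.001037 kg/s

0.001037 kg/s


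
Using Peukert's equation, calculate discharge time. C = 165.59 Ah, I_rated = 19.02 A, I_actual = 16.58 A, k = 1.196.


t_rated = C / I_rated = 165.59 / 19.02 = 8.7061 hr
(I_rated/I)^k = (1.1472)^1.196 = 1.1785
t = t_rated * (I_rated/I)^k = 8.7061 * 1.1785 = 10.26 hr

10.26 hr


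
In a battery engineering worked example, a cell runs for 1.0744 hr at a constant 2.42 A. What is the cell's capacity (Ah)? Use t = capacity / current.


C = I * t = 2.42 * 1.0744 = 2.600 Ah

2.600 Ah


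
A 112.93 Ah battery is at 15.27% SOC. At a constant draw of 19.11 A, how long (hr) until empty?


Step 1: remaining = SOC/100 * C_total = 15.27/100 * 112.93 = 17.244 Ah
Step 2: t = remaining / I = 17.244 / 19.11 = 0.9024 hr

0.9024 hr


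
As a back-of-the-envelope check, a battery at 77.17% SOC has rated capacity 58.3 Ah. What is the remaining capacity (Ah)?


remaining = SOC / 100 * total = 77.17 / 100 * 58.3 = 44.99 Ah

44.99 Ah


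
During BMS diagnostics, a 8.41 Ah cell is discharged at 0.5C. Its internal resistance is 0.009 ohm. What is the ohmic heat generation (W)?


Step 1: I = C_rate * capacity = 0.5 * 8.41 = 4.205 A
Step 2: Q = I^2 * R = 4.205^2 * 0.009 = 17.682 * 0.009 = 0.1591 W

0.1591 W


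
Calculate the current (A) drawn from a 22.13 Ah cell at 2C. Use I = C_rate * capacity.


I = C_rate * capacity = 2 * 22.13 = 44.26 A

44.26 A


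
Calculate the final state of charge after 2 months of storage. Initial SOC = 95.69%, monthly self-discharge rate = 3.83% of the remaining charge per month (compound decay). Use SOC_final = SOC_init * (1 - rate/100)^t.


Monthly retention factor = 1 - 3.83/100 = 0.9617
Over 2 months: factor^2 = 0.92487
SOC_final = 95.69 * 0.92487 = 88.50%

88.50%


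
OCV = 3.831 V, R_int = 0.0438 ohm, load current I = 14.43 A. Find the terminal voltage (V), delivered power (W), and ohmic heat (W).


Step 1: V_terminal = OCV - I*R = 3.831 - 14.43 * 0.0438 = 3.199 V
Step 2: P_out = V_terminal * I = 3.199 * 14.43 = 46.16 W
Step 3: Q = I^2 * R = 14.43^2 * 0.0438 = 9.120 W

V=3.199 V, P=46.16 W, Q=9.120 W


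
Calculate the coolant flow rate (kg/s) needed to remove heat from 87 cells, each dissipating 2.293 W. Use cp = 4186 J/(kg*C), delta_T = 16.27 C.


Step 1: Total heat Q = 87 * 2.293 W = 199.49 W
Step 2: denom = cp * dT = 4186 * 16.27 = 68106
Step 3: m_dot = 199.49 / 68106 = 0.002929 kg/s

0.002929 kg/s


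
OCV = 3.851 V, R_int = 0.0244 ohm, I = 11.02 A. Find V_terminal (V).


V = OCV - I*R = 3.851 - 11.02 * 0.0244 = 3.582 V

3.582 V


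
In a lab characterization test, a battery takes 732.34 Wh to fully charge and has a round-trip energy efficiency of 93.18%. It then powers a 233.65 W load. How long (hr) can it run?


Step 1: E_discharge = eta/100 * E_charge = 93.18/100 * 732.34 = 682.39 Wh
Step 2: t = E_discharge / P = 682.39 / 233.65 = 2.921 hr

2.921 hr


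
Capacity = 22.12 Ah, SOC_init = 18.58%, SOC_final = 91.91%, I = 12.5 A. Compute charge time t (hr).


Step 1: dSOC = 91.91% - 18.58% = 73.33%
Step 2: delta_Ah = 22.12 * 73.33 / 100 = 16.221 Ah
Step 3: t = 16.221 / 12.5 = 1.298 hr

1.298 hr


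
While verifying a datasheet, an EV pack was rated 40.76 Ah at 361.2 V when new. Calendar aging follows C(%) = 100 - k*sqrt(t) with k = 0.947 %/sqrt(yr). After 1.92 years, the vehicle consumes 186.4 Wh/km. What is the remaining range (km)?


Step 1: capacity retention = 100 - 0.947 * sqrt(1.92) = 100 - 0.947 * 1.3856 = 98.688%
Step 2: C_now = 40.76 * 98.688/100 = 40.225 Ah
Step 3: E_pack = V * C_now = 361.2 * 40.225 = 14529 Wh
Step 4: range = E_pack / consumption = 14529 / 186.4 = 77.95 km

77.95 km


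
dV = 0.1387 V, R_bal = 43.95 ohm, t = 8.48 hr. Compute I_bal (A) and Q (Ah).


First, Ohm's law: I_bal = 0.1387 V / 43.95 ohm = 0.0031559 A
Then Q = I * t = 0.0031559 A * 8.48 hr = 0.02676 Ah

I=0.0031559 A, Q=0.02676 Ah


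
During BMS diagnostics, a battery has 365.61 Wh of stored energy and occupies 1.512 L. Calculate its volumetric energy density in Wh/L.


ED = E / V = 365.61 / 1.512 = 241.8 Wh/L

241.8 Wh/L


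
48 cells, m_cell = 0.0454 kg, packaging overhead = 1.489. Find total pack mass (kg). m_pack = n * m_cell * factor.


m_pack = n * m_cell * overhead = 48 * 0.0454 * 1.489 = 3.245 kg

3.245 kg


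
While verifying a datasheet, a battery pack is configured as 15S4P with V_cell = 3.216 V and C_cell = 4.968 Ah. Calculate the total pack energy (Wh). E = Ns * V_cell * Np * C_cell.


E = Ns * Vcell * Np * Ccell = 15 * 3.216 * 4 * 4.968 = 958.6 Wh

958.6 Wh


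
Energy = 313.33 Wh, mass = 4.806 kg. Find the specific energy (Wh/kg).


ED = E / m = 313.33 / 4.806 = 65.20 Wh/kg

65.20 Wh/kg


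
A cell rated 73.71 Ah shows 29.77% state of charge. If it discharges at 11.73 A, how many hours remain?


Step 1: remaining = SOC/100 * C_total = 29.77/100 * 73.71 = 21.943 Ah
Step 2: t = remaining / I = 21.943 / 11.73 = 1.871 hr

1.871 hr


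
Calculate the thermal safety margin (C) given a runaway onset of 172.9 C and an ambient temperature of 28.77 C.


Safety margin = 172.9 C - 28.77 C = 144.13 C

144.13 C


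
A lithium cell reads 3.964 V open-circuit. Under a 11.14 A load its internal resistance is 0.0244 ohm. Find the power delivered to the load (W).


Step 1: V_terminal = OCV - I*R = 3.964 - 11.14 * 0.0244 = 3.6922 V
Step 2: P_out = V_terminal * I = 3.6922 * 11.14 = 41.13 W

41.13 W


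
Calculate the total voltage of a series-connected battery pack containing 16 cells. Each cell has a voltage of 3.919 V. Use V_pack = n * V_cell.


V_pack = n * V_cell = 16 * 3.919 = 62.704 V

62.704 V


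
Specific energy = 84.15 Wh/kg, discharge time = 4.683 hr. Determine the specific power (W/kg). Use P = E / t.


Specific power = 84.15 Wh/kg / 4.683 hr = 17.97 W/kg

17.97 W/kg


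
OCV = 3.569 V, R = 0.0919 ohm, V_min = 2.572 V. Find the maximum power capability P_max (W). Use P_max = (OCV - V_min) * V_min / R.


P_max = (OCV - V_min) * V_min / R = (3.569 - 2.572) * 2.572 / 0.0919 = 0.997 * 2.572 / 0.0919 = 27.90 W

27.90 W


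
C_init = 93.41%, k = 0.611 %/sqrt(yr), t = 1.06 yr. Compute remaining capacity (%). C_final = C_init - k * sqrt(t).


Step 1: sqrt(1.06 yr) = 1.0296
Step 2: drop = 0.611 * 1.0296 = 0.62909
Step 3: C_final = 93.41 - 0.62909 = 92.78%

92.78%


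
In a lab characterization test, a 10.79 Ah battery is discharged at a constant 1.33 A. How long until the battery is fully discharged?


Runtime = 10.79 Ah / 1.33 A = 8.113 hr

8.113 hr


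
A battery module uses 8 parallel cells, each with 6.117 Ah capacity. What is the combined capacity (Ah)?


C_total = 8 * 6.117 = 48.936 Ah

48.936 Ah


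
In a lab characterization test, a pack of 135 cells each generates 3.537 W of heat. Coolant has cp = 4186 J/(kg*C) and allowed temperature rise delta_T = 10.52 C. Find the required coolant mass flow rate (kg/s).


Step 1: Total heat Q = 135 * 3.537 W = 477.5 W
Step 2: denom = cp * dT = 4186 * 10.52 = 44037
Step 3: m_dot = 477.5 / 44037 = 0.01084 kg/s

0.01084 kg/s


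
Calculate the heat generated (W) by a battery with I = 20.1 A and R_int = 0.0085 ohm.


Q = I^2 * R = 20.1^2 * 0.0085 = 3.434 W

3.434 W


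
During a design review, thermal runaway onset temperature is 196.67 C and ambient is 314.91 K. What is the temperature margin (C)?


Convert: T_ambient = 314.91 K = 41.76 C
margin = 196.67 - 41.76 = 154.91 C

154.91 C


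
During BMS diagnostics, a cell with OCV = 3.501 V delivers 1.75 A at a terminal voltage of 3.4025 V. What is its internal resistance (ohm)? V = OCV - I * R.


R = (OCV - V) / I = (3.501 - 3.4025) / 1.75 = 0.05629 ohm

0.05629 ohm


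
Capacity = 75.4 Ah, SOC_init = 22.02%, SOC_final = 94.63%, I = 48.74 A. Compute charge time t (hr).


Step 1: dSOC = 94.63% - 22.02% = 72.61%
Step 2: delta_Ah = 75.4 * 72.61 / 100 = 54.748 Ah
Step 3: t = 54.748 / 48.74 = 1.123 hr

1.123 hr


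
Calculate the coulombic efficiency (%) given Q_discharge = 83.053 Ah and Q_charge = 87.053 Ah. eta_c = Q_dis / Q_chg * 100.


eta_c = Q_dis / Q_chg * 100 = 83.053 / 87.053 * 100 = 95.41%

95.41%


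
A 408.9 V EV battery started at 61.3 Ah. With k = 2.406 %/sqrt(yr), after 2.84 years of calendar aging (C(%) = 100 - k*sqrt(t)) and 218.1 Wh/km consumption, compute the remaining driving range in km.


Step 1: capacity retention = 100 - 2.406 * sqrt(2.84) = 100 - 2.406 * 1.6852 = 95.945%
Step 2: C_now = 61.3 * 95.945/100 = 58.814 Ah
Step 3: E_pack = V * C_now = 408.9 * 58.814 = 24049 Wh
Step 4: range = E_pack / consumption = 24049 / 218.1 = 110.3 km

110.3 km


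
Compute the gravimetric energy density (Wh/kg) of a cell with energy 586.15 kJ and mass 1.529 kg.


Convert: E = 586.15 kJ = 162.82 Wh
ED = E / m = 162.82 / 1.529 = 106.5 Wh/kg

106.5 Wh/kg


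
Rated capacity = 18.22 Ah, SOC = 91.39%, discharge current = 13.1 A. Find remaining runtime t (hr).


Step 1: remaining = SOC/100 * C_total = 91.39/100 * 18.22 = 16.651 Ah
Step 2: t = remaining / I = 16.651 / 13.1 = 1.271 hr

1.271 hr


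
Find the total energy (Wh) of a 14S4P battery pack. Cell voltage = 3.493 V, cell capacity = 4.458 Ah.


E = Ns * Vcell * Np * Ccell = 14 * 3.493 * 4 * 4.458 = 872.0 Wh

872.0 Wh


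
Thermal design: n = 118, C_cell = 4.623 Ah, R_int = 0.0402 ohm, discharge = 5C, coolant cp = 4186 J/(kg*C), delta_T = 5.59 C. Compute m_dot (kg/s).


Step 1: I = 5 * 4.623 = 23.115 A
Step 2: Q_cell = I^2 * R = 23.115^2 * 0.0402 = 21.479 W
Step 3: Q_total = 118 * 21.479 = 2534.5 W
Step 4: m_dot = Q_total / (cp * dT) = 2534.5 / (4186 * 5.59) = 0.1083 kg/s

0.1083 kg/s


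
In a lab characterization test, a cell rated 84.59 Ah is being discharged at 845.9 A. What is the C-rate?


C_rate = I / capacity = 845.9 / 84.59 = 10C

10C


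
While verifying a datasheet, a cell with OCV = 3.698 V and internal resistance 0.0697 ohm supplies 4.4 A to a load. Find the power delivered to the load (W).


Step 1: V_terminal = OCV - I*R = 3.698 - 4.4 * 0.0697 = 3.3913 V
Step 2: P_out = V_terminal * I = 3.3913 * 4.4 = 14.92 W

14.92 W


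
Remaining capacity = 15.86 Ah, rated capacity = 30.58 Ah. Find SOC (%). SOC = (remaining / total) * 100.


SOC% = 15.86 / 30.58 * 100 = 51.86%

51.86%


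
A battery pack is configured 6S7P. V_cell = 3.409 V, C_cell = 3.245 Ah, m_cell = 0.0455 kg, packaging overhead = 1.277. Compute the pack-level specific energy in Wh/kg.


Step 1: V_pack = 6 * 3.409 = 20.454 V
Step 2: C_pack = 7 * 3.245 = 22.715 Ah
Step 3: E_pack = V_pack * C_pack = 20.454 * 22.715 = 464.61 Wh
Step 4: m_pack = 6 * 7 * 0.0455 * 1.277 = 2.4403 kg
Step 5: ED = E_pack / m_pack = 464.61 / 2.4403 = 190.4 Wh/kg

190.4 Wh/kg


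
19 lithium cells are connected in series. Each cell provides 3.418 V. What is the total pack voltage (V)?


V_pack = n * V_cell = 19 * 3.418 = 64.942 V

64.942 V


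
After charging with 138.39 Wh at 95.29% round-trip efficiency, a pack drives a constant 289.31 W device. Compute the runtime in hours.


Step 1: E_discharge = eta/100 * E_charge = 95.29/100 * 138.39 = 131.87 Wh
Step 2: t = E_discharge / P = 131.87 / 289.31 = 0.4558 hr

0.4558 hr


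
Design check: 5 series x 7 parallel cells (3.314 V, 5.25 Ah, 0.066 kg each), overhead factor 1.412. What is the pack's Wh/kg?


Step 1: V_pack = 5 * 3.314 = 16.57 V
Step 2: C_pack = 7 * 5.25 = 36.75 Ah
Step 3: E_pack = V_pack * C_pack = 16.57 * 36.75 = 608.95 Wh
Step 4: m_pack = 5 * 7 * 0.066 * 1.412 = 3.2617 kg
Step 5: ED = E_pack / m_pack = 608.95 / 3.2617 = 186.7 Wh/kg

186.7 Wh/kg


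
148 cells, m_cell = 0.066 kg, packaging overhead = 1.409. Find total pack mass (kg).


m_pack = n * m_cell * overhead = 148 * 0.066 * 1.409 = 13.76 kg

13.76 kg


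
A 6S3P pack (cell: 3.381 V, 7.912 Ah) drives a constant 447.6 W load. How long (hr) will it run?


Step 1: E_pack = Ns * V_cell * Np * C_cell = 6 * 3.381 * 3 * 7.912 = 481.51 Wh
Step 2: t = E_pack / P = 481.51 / 447.6 = 1.076 hr

1.076 hr


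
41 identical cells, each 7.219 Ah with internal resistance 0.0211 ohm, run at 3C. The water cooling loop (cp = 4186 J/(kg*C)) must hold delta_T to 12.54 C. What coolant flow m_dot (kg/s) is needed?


Step 1: I = 3 * 7.219 = 21.657 A
Step 2: Q_cell = I^2 * R = 21.657^2 * 0.0211 = 9.8964 W
Step 3: Q_total = 41 * 9.8964 = 405.75 W
Step 4: m_dot = Q_total / (cp * dT) = 405.75 / (4186 * 12.54) = 0.007730 kg/s

0.007730 kg/s


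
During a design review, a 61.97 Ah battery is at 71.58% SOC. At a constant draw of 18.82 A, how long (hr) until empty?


Step 1: remaining = SOC/100 * C_total = 71.58/100 * 61.97 = 44.358 Ah
Step 2: t = remaining / I = 44.358 / 18.82 = 2.357 hr

2.357 hr


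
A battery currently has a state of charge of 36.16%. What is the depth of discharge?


Complement of SOC: DOD = 100% - 36.16% = 63.84%

63.84%


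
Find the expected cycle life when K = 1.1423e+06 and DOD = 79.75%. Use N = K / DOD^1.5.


Step 1: DOD^1.5 = 79.75^1.5 = 712.19
Step 2: N = 1.1423e+06 / 712.19 = 1604 cycles

1604 cycles


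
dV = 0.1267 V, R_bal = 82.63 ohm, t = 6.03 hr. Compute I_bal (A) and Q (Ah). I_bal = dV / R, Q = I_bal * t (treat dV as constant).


I_bal = dV / R = 0.1267 / 82.63 = 0.0015333 A
Q = I_bal * t = 0.0015333 * 6.03 = 0.009246 Ah

I=0.0015333 A, Q=0.009246 Ah


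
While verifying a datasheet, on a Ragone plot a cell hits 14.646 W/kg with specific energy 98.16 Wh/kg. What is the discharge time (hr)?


t = E / P = 98.16 / 14.646 = 6.702 hr

6.702 hr


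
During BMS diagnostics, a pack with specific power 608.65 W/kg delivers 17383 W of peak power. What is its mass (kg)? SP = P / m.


m = P / SP = 17383 / 608.65 = 28.56 kg

28.56 kg


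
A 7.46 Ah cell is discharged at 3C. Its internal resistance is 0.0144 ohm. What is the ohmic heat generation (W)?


Step 1: I = C_rate * capacity = 3 * 7.46 = 22.38 A
Step 2: Q = I^2 * R = 22.38^2 * 0.0144 = 500.86 * 0.0144 = 7.212 W

7.212 W


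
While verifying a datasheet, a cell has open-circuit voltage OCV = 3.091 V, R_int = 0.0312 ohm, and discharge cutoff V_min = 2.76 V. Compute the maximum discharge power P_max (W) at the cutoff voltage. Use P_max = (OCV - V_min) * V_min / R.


dV = OCV - V_min = 0.331 V (so I_max = dV / R)
P_max = dV * V_min / R = 0.331 * 2.76 / 0.0312 = 29.28 W

29.28 W


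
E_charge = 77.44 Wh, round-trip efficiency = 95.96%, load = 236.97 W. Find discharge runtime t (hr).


Step 1: E_discharge = eta/100 * E_charge = 95.96/100 * 77.44 = 74.311 Wh
Step 2: t = E_discharge / P = 74.311 / 236.97 = 0.3136 hr

0.3136 hr


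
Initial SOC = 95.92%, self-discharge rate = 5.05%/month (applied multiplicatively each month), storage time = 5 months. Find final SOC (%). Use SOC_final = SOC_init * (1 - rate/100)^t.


decay = (1 - 5.05/100)^5 = 0.77175
SOC_final = 95.92 * 0.77175 = 74.03%

74.03%


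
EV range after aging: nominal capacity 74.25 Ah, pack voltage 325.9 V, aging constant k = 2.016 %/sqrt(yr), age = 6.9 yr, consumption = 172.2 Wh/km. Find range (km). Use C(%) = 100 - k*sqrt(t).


Step 1: capacity retention = 100 - 2.016 * sqrt(6.9) = 100 - 2.016 * 2.6268 = 94.704%
Step 2: C_now = 74.25 * 94.704/100 = 70.318 Ah
Step 3: E_pack = V * C_now = 325.9 * 70.318 = 22917 Wh
Step 4: range = E_pack / consumption = 22917 / 172.2 = 133.1 km

133.1 km


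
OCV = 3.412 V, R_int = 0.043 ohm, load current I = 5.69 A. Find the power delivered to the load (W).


Step 1: V_terminal = OCV - I*R = 3.412 - 5.69 * 0.043 = 3.1673 V
Step 2: P_out = V_terminal * I = 3.1673 * 5.69 = 18.02 W

18.02 W
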